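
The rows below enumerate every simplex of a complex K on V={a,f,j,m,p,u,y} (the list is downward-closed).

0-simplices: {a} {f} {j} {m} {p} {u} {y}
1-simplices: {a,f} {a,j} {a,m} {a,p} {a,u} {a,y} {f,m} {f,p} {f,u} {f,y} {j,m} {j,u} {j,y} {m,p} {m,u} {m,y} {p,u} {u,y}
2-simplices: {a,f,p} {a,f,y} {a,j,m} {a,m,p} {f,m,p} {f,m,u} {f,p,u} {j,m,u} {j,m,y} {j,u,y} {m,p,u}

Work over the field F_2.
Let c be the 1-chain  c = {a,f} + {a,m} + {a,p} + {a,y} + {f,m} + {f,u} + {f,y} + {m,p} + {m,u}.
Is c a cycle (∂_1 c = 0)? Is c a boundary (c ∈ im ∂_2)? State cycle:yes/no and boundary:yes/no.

n_0=7 n_1=18 n_2=11  [Z2]
∂1: piv[af,aj,am,ap,au,ay] rk=6  ker:fm,fp,fu,fy,jm,ju,jy,mp,mu,my,pu,uy
∂2: piv[afp,afy,ajm,amp,fmp,fmu,fpu,jmu,jmy,juy] rk=10  ker:mpu
∂1c = 0
c vs im∂2: reduces to 0 ⇒ boundary

cycle:yes boundary:yes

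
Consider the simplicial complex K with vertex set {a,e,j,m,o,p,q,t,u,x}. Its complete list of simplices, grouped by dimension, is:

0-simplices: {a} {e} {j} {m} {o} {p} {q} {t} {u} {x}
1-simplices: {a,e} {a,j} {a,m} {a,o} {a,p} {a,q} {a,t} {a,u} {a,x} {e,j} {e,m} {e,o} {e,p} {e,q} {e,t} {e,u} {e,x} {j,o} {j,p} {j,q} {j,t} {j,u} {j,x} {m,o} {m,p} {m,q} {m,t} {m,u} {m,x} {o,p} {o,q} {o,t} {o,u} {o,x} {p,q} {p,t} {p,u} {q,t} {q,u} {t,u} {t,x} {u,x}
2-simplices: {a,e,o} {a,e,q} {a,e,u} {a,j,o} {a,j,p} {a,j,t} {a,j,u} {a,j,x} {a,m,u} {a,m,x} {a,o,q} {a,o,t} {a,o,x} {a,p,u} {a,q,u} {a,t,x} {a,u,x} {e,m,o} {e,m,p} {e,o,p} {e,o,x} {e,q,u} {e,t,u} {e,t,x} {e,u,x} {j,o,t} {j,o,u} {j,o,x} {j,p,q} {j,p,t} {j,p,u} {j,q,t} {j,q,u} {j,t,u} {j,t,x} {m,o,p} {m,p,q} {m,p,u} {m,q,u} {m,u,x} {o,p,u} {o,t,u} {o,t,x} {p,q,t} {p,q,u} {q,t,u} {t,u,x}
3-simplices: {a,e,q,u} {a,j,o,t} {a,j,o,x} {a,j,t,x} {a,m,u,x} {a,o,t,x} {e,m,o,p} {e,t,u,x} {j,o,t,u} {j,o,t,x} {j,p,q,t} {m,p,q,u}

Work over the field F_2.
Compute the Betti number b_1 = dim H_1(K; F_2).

b_1=2

n_0=10 n_1=42 n_2=47 n_3=12  [Z2]
∂1: piv[ae,aj,am,ao,ap,aq,at,au,ax] rk=9  ker:ej,em,eo,ep,eq,et,eu,ex,jo,jp,jq,jt,ju,jx,mo,mp,mq,mt,mu,mx,op,oq,ot,ou,ox,pq,pt,pu,qt,qu,tu,tx,ux
∂2: piv[aeo,aeq,aeu,ajo,ajp,ajt,aju,ajx,amu,amx,aoq,aot,aox,apu,aqu,atx,aux,emo,emp,eop,eox,etu,etx,jou,jpq,jpt,jqt,jqu,mpq,mpu,opu] rk=31  ker:equ,eux,jot,jox,jpu,jtu,jtx,mop,mqu,mux,otu,otx,pqt,pqu,qtu,tux
∂3: piv[aequ,ajot,ajox,ajtx,amux,aotx,emop,etux,jotu,jpqt,mpqu] rk=11  ker:jotx
b_1=(42−9)−31=2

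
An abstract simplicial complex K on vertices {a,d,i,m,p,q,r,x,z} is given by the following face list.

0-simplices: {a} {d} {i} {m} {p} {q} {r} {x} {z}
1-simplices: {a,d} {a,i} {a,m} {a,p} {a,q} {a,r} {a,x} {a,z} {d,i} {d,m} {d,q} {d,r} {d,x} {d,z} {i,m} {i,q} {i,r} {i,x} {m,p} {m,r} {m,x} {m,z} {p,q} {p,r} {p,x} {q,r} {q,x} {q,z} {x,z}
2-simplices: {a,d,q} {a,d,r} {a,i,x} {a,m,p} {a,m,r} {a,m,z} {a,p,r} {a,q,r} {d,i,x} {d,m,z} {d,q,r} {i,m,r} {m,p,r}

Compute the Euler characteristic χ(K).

χ(K)=-7

n_0=9 n_1=29 n_2=13
χ=+9−29+13=-7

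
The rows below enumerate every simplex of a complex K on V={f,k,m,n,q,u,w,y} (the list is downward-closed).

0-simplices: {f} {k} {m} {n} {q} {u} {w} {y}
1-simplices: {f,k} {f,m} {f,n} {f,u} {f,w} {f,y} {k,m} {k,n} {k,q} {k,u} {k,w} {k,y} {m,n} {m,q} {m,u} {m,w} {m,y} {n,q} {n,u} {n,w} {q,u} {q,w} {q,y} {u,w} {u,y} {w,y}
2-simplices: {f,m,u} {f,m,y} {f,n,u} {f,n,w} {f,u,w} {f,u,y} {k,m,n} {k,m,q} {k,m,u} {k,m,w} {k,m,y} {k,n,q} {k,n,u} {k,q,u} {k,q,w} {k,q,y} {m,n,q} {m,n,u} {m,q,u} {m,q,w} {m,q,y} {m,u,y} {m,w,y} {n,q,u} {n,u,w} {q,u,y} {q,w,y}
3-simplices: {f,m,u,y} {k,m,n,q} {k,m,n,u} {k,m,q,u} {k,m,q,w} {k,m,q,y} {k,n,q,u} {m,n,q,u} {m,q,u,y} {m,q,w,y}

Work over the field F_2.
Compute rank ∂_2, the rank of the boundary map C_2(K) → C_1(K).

n_0=8 n_1=26 n_2=27 n_3=10  [Z2]
∂1: piv[fk,fm,fn,fu,fw,fy,kq] rk=7  ker:km,kn,ku,kw,ky,mn,mq,mu,mw,my,nq,nu,nw,qu,qw,qy,uw,uy,wy
∂2: piv[fmu,fmy,fnu,fnw,fuw,fuy,kmn,kmq,kmu,kmw,kmy,knq,knu,kqu,kqw,kqy,mwy] rk=17  ker:mnq,mnu,mqu,mqw,mqy,muy,nqu,nuw,quy,qwy
∂3: piv[fmuy,kmnq,kmnu,kmqu,kmqw,kmqy,knqu,mquy,mqwy] rk=9  ker:mnqu
rk∂_2=17

rank∂_2=17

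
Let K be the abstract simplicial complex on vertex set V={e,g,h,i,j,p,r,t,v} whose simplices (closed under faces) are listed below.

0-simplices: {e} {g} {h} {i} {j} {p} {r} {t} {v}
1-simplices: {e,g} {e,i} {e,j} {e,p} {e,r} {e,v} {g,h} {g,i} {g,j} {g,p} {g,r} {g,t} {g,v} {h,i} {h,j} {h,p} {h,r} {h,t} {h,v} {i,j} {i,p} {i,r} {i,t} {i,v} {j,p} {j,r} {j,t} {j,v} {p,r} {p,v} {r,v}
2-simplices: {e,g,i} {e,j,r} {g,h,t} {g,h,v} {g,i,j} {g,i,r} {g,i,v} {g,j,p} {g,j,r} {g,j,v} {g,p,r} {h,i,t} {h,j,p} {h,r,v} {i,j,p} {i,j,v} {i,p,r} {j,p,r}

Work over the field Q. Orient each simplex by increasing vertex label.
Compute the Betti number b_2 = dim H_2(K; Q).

n_0=9 n_1=31 n_2=18  [Q]
∂1: piv[eg,ei,ej,ep,er,ev,gh,gt] rk=8  ker:gi,gj,gp,gr,gv,hi,hj,hp,hr,ht,hv,ij,ip,ir,it,iv,jp,jr,jt,jv,pr,pv,rv
∂2: piv[egi,ejr,ght,ghv,gij,gir,giv,gjp,gjr,gjv,gpr,hit,hjp,hrv,ijp] rk=15  ker:ijv,ipr,jpr
b_2=(18−15)−0=3

b_2=3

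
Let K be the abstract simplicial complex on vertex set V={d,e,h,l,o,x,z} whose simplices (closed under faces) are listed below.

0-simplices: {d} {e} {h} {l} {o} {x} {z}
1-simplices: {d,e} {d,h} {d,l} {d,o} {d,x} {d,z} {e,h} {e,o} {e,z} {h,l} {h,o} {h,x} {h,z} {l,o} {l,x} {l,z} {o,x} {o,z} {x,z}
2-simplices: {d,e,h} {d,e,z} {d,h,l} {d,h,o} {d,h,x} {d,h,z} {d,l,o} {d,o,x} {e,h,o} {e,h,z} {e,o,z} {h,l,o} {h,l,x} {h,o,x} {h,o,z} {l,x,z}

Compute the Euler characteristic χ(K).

χ(K)=4

n_0=7 n_1=19 n_2=16
χ=+7−19+16=4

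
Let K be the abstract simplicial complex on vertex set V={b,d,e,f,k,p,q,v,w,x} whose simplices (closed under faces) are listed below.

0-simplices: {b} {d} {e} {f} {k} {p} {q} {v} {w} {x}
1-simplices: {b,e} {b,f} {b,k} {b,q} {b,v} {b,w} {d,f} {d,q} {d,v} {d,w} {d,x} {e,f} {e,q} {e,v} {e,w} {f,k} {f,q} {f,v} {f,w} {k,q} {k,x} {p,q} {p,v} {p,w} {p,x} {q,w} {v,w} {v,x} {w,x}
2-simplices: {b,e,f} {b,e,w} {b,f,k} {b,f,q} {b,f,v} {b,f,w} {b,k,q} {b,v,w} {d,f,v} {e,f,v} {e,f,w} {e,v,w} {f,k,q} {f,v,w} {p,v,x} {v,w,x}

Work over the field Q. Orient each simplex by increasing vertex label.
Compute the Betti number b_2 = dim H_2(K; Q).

b_2=4

n_0=10 n_1=29 n_2=16  [Q]
∂1: piv[be,bf,bk,bq,bv,bw,df,dx,pq] rk=9  ker:dq,dv,dw,ef,eq,ev,ew,fk,fq,fv,fw,kq,kx,pv,pw,px,qw,vw,vx,wx
∂2: piv[bef,bew,bfk,bfq,bfv,bfw,bkq,bvw,dfv,efv,pvx,vwx] rk=12  ker:efw,evw,fkq,fvw
b_2=(16−12)−0=4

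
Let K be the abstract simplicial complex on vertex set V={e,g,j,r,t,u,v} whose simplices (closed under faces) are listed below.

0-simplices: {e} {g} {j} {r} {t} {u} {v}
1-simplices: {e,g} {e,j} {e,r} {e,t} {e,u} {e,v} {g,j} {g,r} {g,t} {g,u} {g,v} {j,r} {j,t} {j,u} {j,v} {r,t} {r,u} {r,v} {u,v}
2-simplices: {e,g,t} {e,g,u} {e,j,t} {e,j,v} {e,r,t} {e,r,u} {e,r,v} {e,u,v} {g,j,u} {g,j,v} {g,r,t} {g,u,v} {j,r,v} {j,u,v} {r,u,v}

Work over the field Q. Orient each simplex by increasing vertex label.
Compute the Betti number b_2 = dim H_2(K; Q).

b_2=2

n_0=7 n_1=19 n_2=15  [Q]
∂1: piv[eg,ej,er,et,eu,ev] rk=6  ker:gj,gr,gt,gu,gv,jr,jt,ju,jv,rt,ru,rv,uv
∂2: piv[egt,egu,ejt,ejv,ert,eru,erv,euv,gju,gjv,grt,guv,jrv] rk=13  ker:juv,ruv
b_2=(15−13)−0=2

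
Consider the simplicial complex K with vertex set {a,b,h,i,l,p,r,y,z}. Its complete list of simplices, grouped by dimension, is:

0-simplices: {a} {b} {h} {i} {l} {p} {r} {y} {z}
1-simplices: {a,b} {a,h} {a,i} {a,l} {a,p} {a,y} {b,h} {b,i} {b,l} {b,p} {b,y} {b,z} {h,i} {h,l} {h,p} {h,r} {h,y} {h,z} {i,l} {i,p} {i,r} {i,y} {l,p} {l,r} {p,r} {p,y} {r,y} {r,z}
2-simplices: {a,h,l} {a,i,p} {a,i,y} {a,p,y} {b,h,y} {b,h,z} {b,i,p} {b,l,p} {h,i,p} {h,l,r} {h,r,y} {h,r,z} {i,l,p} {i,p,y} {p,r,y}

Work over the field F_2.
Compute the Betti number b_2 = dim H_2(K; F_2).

n_0=9 n_1=28 n_2=15  [Z2]
∂1: piv[ab,ah,ai,al,ap,ay,bz,hr] rk=8  ker:bh,bi,bl,bp,by,hi,hl,hp,hy,hz,il,ip,ir,iy,lp,lr,pr,py,ry,rz
∂2: piv[ahl,aip,aiy,apy,bhy,bhz,bip,blp,hip,hlr,hry,hrz,ilp,pry] rk=14  ker:ipy
b_2=(15−14)−0=1

b_2=1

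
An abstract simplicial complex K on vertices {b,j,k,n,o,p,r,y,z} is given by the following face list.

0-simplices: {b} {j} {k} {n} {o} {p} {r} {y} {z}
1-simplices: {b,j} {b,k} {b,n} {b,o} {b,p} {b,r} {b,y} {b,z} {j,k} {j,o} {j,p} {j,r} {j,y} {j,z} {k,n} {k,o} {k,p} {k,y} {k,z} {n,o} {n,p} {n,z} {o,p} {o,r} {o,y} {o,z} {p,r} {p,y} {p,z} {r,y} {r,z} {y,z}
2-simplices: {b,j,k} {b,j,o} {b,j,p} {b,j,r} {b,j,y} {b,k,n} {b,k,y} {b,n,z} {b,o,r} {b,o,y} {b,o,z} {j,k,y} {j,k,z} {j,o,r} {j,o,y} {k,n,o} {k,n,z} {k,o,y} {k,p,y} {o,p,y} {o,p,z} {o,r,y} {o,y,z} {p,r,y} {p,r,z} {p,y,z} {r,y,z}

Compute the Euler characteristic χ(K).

n_0=9 n_1=32 n_2=27
χ=+9−32+27=4

χ(K)=4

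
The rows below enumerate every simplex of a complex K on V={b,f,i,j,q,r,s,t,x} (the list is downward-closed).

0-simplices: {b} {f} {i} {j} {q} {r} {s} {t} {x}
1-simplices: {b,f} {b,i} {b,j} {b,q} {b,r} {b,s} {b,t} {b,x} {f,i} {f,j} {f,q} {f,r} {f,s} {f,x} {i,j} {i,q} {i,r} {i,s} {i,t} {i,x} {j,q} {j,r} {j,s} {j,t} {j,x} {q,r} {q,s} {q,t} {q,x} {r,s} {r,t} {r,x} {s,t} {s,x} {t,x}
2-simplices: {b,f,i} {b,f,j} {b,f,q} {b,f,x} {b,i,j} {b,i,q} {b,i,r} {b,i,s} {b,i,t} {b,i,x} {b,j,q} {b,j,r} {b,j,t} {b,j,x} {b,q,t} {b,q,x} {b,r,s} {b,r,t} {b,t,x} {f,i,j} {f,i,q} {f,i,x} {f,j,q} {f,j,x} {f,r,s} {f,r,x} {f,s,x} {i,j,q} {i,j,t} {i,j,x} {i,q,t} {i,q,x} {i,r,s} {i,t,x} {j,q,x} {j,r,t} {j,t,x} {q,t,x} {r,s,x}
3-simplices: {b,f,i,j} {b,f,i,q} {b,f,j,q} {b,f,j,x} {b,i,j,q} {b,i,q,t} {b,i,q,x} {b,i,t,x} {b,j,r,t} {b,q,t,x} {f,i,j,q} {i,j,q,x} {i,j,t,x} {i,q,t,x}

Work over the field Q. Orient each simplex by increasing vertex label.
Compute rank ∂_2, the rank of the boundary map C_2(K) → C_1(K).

n_0=9 n_1=35 n_2=39 n_3=14  [Q]
∂1: piv[bf,bi,bj,bq,br,bs,bt,bx] rk=8  ker:fi,fj,fq,fr,fs,fx,ij,iq,ir,is,it,ix,jq,jr,js,jt,jx,qr,qs,qt,qx,rs,rt,rx,st,sx,tx
∂2: piv[bfi,bfj,bfq,bfx,bij,biq,bir,bis,bit,bix,bjq,bjr,bjt,bjx,bqt,bqx,brs,brt,btx,frs,frx,fsx] rk=22  ker:fij,fiq,fix,fjq,fjx,ijq,ijt,ijx,iqt,iqx,irs,itx,jqx,jrt,jtx,qtx,rsx
∂3: piv[bfij,bfiq,bfjq,bfjx,bijq,biqt,biqx,bitx,bjrt,bqtx,ijqx,ijtx] rk=12  ker:fijq,iqtx
rk∂_2=22

rank∂_2=22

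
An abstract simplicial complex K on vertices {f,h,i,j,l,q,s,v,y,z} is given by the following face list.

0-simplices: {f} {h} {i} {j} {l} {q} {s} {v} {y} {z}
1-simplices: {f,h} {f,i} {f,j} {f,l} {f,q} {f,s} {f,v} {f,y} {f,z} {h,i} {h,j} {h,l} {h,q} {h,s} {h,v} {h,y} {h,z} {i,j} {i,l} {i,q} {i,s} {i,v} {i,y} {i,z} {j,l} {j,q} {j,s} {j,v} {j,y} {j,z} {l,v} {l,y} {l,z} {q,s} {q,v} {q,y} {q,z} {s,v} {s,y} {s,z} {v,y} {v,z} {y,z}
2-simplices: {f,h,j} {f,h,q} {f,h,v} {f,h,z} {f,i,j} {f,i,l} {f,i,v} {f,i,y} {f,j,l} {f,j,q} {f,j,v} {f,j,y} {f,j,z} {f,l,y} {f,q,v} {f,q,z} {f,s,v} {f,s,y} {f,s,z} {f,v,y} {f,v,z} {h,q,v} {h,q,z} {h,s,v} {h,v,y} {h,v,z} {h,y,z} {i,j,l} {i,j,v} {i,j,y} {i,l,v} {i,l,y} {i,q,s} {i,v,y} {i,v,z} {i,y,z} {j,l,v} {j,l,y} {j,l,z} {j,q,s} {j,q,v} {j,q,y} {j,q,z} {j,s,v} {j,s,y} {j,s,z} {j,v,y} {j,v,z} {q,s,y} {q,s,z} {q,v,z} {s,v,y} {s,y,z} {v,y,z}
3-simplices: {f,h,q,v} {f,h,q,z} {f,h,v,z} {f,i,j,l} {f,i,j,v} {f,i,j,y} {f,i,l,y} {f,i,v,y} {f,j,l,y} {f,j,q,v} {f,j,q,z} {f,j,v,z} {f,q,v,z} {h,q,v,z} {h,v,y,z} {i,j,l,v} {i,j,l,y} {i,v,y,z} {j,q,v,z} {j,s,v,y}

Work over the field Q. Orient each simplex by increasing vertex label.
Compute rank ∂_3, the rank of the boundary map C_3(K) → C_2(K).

n_0=10 n_1=43 n_2=54 n_3=20  [Q]
∂1: piv[fh,fi,fj,fl,fq,fs,fv,fy,fz] rk=9  ker:hi,hj,hl,hq,hs,hv,hy,hz,ij,il,iq,is,iv,iy,iz,jl,jq,js,jv,jy,jz,lv,ly,lz,qs,qv,qy,qz,sv,sy,sz,vy,vz,yz
∂2: piv[fhj,fhq,fhv,fhz,fij,fil,fiv,fiy,fjl,fjq,fjv,fjy,fjz,fly,fqv,fqz,fsv,fsy,fsz,fvy,fvz,hsv,hvy,hyz,ilv,iqs,ivz,jlz,jqs,jqy,jsv] rk=31  ker:hqv,hqz,hvz,ijl,ijv,ijy,ily,ivy,iyz,jlv,jly,jqv,jqz,jsy,jsz,jvy,jvz,qsy,qsz,qvz,svy,syz,vyz
∂3: piv[fhqv,fhqz,fhvz,fijl,fijv,fijy,fily,fivy,fjly,fjqv,fjqz,fjvz,fqvz,hvyz,ijlv,ivyz,jsvy] rk=17  ker:hqvz,ijly,jqvz
rk∂_3=17

rank∂_3=17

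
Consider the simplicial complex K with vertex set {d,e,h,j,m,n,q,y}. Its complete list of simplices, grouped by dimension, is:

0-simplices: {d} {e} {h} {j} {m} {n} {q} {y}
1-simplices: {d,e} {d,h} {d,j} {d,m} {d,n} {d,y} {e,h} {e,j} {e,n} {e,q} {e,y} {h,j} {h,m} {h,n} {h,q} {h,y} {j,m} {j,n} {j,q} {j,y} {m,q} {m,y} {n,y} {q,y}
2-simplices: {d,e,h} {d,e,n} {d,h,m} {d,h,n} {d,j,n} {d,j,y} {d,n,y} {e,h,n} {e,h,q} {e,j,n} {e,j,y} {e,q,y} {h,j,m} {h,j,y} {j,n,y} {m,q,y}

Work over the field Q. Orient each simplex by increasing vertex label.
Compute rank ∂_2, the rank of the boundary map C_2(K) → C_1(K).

rank∂_2=14

n_0=8 n_1=24 n_2=16  [Q]
∂1: piv[de,dh,dj,dm,dn,dy,eq] rk=7  ker:eh,ej,en,ey,hj,hm,hn,hq,hy,jm,jn,jq,jy,mq,my,ny,qy
∂2: piv[deh,den,dhm,dhn,djn,djy,dny,ehq,ejn,ejy,eqy,hjm,hjy,mqy] rk=14  ker:ehn,jny
rk∂_2=14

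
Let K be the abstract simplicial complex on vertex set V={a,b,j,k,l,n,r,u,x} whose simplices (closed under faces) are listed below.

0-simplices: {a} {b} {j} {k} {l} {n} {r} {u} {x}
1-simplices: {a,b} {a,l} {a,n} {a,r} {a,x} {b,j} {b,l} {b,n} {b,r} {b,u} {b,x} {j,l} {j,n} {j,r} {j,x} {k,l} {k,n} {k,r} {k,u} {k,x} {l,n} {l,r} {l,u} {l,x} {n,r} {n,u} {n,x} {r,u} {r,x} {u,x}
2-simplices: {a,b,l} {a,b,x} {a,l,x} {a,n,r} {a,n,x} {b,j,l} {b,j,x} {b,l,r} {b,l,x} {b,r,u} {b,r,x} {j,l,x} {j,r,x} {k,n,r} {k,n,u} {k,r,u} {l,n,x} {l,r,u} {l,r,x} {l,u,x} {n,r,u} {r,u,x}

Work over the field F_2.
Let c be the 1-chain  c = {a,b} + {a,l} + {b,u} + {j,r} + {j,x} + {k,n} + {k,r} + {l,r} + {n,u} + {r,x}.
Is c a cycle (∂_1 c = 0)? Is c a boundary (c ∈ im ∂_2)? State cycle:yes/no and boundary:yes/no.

n_0=9 n_1=30 n_2=22  [Z2]
∂1: piv[ab,al,an,ar,ax,bj,bu,kl] rk=8  ker:bl,bn,br,bx,jl,jn,jr,jx,kn,kr,ku,kx,ln,lr,lu,lx,nr,nu,nx,ru,rx,ux
∂2: piv[abl,abx,alx,anr,anx,bjl,bjx,blr,bru,brx,jrx,knr,knu,kru,lnx,lru,lux] rk=17  ker:blx,jlx,lrx,nru,rux
∂1c = 0
c vs im∂2: reduces to 0 ⇒ boundary

cycle:yes boundary:yes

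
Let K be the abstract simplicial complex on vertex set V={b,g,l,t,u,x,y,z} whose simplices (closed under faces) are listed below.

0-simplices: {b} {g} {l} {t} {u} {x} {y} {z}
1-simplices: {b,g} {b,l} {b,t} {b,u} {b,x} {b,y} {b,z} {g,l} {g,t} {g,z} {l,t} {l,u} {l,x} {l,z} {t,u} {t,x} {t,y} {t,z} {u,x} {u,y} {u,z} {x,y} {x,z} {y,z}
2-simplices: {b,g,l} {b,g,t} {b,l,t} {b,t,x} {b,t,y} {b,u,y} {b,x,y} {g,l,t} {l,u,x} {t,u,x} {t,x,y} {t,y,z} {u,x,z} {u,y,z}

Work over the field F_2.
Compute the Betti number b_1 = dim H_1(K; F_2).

b_1=5

n_0=8 n_1=24 n_2=14  [Z2]
∂1: piv[bg,bl,bt,bu,bx,by,bz] rk=7  ker:gl,gt,gz,lt,lu,lx,lz,tu,tx,ty,tz,ux,uy,uz,xy,xz,yz
∂2: piv[bgl,bgt,blt,btx,bty,buy,bxy,lux,tux,tyz,uxz,uyz] rk=12  ker:glt,txy
b_1=(24−7)−12=5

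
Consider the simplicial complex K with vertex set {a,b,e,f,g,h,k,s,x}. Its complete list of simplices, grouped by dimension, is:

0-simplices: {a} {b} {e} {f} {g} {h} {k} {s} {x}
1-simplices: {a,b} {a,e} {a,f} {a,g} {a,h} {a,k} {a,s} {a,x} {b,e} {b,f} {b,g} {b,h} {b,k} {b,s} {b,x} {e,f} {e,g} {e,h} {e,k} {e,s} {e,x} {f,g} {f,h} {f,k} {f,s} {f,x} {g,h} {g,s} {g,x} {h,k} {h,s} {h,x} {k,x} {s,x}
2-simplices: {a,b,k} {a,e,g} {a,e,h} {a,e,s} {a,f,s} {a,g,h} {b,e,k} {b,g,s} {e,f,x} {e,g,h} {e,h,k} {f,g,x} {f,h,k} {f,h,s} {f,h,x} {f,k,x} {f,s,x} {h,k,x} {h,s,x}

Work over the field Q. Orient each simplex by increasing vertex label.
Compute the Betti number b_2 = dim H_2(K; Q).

n_0=9 n_1=34 n_2=19  [Q]
∂1: piv[ab,ae,af,ag,ah,ak,as,ax] rk=8  ker:be,bf,bg,bh,bk,bs,bx,ef,eg,eh,ek,es,ex,fg,fh,fk,fs,fx,gh,gs,gx,hk,hs,hx,kx,sx
∂2: piv[abk,aeg,aeh,aes,afs,agh,bek,bgs,efx,ehk,fgx,fhk,fhs,fhx,fkx,fsx] rk=16  ker:egh,hkx,hsx
b_2=(19−16)−0=3

b_2=3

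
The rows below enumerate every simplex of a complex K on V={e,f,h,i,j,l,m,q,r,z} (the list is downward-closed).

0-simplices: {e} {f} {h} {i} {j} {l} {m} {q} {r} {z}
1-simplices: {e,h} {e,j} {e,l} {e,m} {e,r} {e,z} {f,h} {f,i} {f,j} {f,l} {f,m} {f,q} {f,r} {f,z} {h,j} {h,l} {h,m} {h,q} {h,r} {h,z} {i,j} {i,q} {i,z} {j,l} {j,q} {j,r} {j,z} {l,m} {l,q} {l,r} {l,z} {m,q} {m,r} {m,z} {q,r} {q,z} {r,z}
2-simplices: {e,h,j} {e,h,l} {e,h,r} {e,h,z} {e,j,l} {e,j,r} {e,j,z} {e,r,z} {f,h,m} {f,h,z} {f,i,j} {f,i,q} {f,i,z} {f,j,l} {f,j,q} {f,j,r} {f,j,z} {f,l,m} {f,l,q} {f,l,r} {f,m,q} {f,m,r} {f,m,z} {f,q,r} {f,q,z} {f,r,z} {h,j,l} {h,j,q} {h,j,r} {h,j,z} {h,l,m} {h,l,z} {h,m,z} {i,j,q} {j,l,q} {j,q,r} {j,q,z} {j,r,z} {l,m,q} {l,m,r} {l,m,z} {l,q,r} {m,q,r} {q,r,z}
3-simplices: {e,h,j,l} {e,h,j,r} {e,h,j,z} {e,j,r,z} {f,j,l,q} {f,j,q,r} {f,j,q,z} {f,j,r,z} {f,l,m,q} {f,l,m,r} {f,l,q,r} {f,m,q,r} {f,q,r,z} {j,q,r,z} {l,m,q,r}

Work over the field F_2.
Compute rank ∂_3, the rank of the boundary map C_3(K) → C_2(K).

rank∂_3=13

n_0=10 n_1=37 n_2=44 n_3=15  [Z2]
∂1: piv[eh,ej,el,em,er,ez,fh,fi,fq] rk=9  ker:fj,fl,fm,fr,fz,hj,hl,hm,hq,hr,hz,ij,iq,iz,jl,jq,jr,jz,lm,lq,lr,lz,mq,mr,mz,qr,qz,rz
∂2: piv[ehj,ehl,ehr,ehz,ejl,ejr,ejz,erz,fhm,fhz,fij,fiq,fiz,fjl,fjq,fjr,fjz,flm,flq,flr,fmq,fmr,fmz,fqr,fqz,hjq,hlz] rk=27  ker:frz,hjl,hjr,hjz,hlm,hmz,ijq,jlq,jqr,jqz,jrz,lmq,lmr,lmz,lqr,mqr,qrz
∂3: piv[ehjl,ehjr,ehjz,ejrz,fjlq,fjqr,fjqz,fjrz,flmq,flmr,flqr,fmqr,fqrz] rk=13  ker:jqrz,lmqr
rk∂_3=13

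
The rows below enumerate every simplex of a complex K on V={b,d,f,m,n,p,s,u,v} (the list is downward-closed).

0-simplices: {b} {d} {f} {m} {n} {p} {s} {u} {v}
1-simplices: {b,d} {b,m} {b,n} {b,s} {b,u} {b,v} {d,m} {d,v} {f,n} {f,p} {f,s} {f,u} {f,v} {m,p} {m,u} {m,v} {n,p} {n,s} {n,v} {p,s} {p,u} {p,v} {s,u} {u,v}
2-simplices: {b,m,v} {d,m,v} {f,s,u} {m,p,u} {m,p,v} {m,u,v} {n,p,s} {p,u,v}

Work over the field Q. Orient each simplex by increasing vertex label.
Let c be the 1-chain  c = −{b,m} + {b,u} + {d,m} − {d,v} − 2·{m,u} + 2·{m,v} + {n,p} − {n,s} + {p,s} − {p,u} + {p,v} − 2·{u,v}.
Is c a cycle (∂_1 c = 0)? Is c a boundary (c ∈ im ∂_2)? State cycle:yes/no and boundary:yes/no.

n_0=9 n_1=24 n_2=8  [Q]
∂1: piv[bd,bm,bn,bs,bu,bv,fn,fp] rk=8  ker:dm,dv,fs,fu,fv,mp,mu,mv,np,ns,nv,ps,pu,pv,su,uv
∂2: piv[bmv,dmv,fsu,mpu,mpv,muv,nps] rk=7  ker:puv
∂1c = 0
c vs im∂2: residual ≠ 0 ⇒ not boundary

cycle:yes boundary:no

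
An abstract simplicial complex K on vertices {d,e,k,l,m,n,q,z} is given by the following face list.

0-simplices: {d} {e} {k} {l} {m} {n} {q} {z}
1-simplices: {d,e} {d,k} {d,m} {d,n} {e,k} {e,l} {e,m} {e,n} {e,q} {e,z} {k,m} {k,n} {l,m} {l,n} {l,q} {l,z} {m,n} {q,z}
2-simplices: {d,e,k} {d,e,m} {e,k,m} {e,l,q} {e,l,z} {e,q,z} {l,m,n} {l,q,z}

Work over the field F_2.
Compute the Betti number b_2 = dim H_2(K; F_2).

b_2=1

n_0=8 n_1=18 n_2=8  [Z2]
∂1: piv[de,dk,dm,dn,el,eq,ez] rk=7  ker:ek,em,en,km,kn,lm,ln,lq,lz,mn,qz
∂2: piv[dek,dem,ekm,elq,elz,eqz,lmn] rk=7  ker:lqz
b_2=(8−7)−0=1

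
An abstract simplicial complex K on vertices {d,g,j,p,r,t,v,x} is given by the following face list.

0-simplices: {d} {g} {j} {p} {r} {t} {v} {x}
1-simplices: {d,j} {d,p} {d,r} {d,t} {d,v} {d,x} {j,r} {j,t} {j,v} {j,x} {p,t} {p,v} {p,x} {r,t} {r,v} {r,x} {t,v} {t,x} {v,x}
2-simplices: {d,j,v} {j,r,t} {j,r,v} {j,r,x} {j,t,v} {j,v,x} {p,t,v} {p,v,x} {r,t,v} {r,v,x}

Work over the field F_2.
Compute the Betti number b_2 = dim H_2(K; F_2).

n_0=8 n_1=19 n_2=10  [Z2]
∂1: piv[dj,dp,dr,dt,dv,dx] rk=6  ker:jr,jt,jv,jx,pt,pv,px,rt,rv,rx,tv,tx,vx
∂2: piv[djv,jrt,jrv,jrx,jtv,jvx,ptv,pvx] rk=8  ker:rtv,rvx
b_2=(10−8)−0=2

b_2=2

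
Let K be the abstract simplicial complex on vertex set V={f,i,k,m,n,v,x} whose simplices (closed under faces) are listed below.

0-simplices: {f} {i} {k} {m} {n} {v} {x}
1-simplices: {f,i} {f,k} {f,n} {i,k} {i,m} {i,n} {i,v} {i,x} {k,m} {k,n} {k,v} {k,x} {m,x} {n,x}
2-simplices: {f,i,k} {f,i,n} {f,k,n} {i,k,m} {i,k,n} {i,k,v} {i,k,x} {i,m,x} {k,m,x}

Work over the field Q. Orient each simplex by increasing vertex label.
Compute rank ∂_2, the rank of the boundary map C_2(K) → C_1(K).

n_0=7 n_1=14 n_2=9  [Q]
∂1: piv[fi,fk,fn,im,iv,ix] rk=6  ker:ik,in,km,kn,kv,kx,mx,nx
∂2: piv[fik,fin,fkn,ikm,ikv,ikx,imx] rk=7  ker:ikn,kmx
rk∂_2=7

rank∂_2=7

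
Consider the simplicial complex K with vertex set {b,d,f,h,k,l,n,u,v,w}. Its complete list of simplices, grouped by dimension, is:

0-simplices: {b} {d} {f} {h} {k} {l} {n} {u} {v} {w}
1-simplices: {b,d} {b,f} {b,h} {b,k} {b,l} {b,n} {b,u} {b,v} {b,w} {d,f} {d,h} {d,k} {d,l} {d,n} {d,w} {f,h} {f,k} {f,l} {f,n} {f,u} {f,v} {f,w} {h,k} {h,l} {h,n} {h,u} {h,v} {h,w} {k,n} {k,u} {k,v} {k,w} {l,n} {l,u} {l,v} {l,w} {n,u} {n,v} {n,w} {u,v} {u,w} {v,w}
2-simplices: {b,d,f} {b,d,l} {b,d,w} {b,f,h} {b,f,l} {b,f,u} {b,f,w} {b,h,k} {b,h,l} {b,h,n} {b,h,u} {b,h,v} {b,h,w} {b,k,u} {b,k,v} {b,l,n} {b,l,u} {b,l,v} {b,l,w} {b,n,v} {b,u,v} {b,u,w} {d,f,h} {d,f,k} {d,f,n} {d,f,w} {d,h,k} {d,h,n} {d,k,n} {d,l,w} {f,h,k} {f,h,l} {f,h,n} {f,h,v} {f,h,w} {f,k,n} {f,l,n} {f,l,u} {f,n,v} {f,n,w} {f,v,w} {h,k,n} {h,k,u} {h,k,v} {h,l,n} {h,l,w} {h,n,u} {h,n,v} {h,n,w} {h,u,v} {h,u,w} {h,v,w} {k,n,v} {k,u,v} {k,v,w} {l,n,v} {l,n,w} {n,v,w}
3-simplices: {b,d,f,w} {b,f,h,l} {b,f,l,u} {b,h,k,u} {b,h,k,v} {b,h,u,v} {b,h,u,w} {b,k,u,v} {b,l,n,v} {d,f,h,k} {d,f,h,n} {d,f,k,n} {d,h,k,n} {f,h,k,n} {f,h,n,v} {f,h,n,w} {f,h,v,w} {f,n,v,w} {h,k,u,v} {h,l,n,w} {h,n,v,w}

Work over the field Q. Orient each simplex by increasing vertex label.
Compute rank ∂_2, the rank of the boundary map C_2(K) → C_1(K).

n_0=10 n_1=42 n_2=58 n_3=21  [Q]
∂1: piv[bd,bf,bh,bk,bl,bn,bu,bv,bw] rk=9  ker:df,dh,dk,dl,dn,dw,fh,fk,fl,fn,fu,fv,fw,hk,hl,hn,hu,hv,hw,kn,ku,kv,kw,ln,lu,lv,lw,nu,nv,nw,uv,uw,vw
∂2: piv[bdf,bdl,bdw,bfh,bfl,bfu,bfw,bhk,bhl,bhn,bhu,bhv,bhw,bku,bkv,bln,blu,blv,blw,bnv,buv,buw,dfh,dfk,dfn,dhk,dhn,dkn,fhv,fnw,fvw,hnu,kvw] rk=33  ker:dfw,dlw,fhk,fhl,fhn,fhw,fkn,fln,flu,fnv,hkn,hku,hkv,hln,hlw,hnv,hnw,huv,huw,hvw,knv,kuv,lnv,lnw,nvw
∂3: piv[bdfw,bfhl,bflu,bhku,bhkv,bhuv,bhuw,bkuv,blnv,dfhk,dfhn,dfkn,dhkn,fhnv,fhnw,fhvw,fnvw,hlnw] rk=18  ker:fhkn,hkuv,hnvw
rk∂_2=33

rank∂_2=33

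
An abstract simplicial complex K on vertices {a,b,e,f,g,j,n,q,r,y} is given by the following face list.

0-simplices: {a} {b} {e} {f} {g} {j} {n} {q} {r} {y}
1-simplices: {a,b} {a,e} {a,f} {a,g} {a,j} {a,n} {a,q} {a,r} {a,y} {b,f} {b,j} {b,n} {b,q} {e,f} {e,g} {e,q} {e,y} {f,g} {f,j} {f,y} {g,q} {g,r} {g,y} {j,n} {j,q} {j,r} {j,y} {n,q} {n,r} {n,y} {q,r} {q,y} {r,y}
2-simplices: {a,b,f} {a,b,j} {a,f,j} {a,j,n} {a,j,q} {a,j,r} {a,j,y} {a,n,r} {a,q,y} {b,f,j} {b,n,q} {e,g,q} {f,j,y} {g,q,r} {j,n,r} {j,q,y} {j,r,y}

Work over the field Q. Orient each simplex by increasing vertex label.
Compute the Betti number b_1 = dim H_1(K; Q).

b_1=10

n_0=10 n_1=33 n_2=17  [Q]
∂1: piv[ab,ae,af,ag,aj,an,aq,ar,ay] rk=9  ker:bf,bj,bn,bq,ef,eg,eq,ey,fg,fj,fy,gq,gr,gy,jn,jq,jr,jy,nq,nr,ny,qr,qy,ry
∂2: piv[abf,abj,afj,ajn,ajq,ajr,ajy,anr,aqy,bnq,egq,fjy,gqr,jry] rk=14  ker:bfj,jnr,jqy
b_1=(33−9)−14=10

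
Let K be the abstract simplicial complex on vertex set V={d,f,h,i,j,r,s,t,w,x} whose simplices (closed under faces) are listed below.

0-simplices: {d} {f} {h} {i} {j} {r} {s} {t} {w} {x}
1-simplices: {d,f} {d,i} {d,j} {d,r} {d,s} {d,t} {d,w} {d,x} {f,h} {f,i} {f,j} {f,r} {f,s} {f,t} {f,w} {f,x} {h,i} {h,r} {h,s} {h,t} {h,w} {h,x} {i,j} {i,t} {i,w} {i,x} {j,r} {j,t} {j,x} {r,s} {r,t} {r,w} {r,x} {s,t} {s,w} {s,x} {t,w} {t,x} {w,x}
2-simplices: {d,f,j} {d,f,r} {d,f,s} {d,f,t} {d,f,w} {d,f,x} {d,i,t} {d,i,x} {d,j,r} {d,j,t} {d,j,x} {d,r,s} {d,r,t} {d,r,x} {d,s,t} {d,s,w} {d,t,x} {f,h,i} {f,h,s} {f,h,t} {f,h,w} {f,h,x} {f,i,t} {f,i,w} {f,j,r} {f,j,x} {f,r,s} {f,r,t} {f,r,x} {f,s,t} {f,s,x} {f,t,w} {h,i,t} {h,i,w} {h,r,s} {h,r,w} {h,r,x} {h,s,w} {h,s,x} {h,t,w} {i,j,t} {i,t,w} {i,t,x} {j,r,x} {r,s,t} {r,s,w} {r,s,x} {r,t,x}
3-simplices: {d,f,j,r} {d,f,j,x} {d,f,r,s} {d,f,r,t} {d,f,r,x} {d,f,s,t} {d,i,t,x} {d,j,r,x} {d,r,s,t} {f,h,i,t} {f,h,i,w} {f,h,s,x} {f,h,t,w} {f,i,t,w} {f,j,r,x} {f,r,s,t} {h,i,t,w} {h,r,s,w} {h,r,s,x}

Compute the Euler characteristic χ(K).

n_0=10 n_1=39 n_2=48 n_3=19
χ=+10−39+48−19=0

χ(K)=0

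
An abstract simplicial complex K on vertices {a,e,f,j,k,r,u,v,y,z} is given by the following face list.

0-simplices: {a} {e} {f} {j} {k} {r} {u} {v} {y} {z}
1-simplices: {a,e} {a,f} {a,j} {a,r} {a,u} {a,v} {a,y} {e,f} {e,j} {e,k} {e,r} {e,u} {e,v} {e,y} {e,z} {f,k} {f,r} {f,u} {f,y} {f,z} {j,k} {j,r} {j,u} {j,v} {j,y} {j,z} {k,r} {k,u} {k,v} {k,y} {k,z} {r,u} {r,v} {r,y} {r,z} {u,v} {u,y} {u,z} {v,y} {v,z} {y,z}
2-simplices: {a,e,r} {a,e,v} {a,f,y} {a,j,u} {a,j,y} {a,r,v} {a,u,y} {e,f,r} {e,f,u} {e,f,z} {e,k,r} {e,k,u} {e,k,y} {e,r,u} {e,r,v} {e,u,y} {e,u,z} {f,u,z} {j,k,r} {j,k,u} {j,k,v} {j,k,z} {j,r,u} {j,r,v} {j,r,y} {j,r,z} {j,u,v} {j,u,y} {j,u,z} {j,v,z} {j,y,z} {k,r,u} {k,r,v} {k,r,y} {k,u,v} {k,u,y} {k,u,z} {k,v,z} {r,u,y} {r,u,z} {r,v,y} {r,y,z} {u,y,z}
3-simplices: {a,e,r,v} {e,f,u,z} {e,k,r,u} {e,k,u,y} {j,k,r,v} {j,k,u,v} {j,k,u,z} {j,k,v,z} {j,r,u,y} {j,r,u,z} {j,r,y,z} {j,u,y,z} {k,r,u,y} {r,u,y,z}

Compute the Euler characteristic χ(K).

χ(K)=-2

n_0=10 n_1=41 n_2=43 n_3=14
χ=+10−41+43−14=-2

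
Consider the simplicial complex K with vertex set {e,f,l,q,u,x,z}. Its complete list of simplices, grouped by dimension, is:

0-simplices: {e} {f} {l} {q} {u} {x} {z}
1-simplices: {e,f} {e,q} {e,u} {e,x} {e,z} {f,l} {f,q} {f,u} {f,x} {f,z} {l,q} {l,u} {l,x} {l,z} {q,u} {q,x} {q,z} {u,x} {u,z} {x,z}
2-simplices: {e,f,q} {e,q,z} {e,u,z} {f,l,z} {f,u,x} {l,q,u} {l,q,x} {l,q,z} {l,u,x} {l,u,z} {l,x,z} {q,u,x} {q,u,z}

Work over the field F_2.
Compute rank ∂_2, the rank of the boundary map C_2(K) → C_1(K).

n_0=7 n_1=20 n_2=13  [Z2]
∂1: piv[ef,eq,eu,ex,ez,fl] rk=6  ker:fq,fu,fx,fz,lq,lu,lx,lz,qu,qx,qz,ux,uz,xz
∂2: piv[efq,eqz,euz,flz,fux,lqu,lqx,lqz,lux,luz,lxz] rk=11  ker:qux,quz
rk∂_2=11

rank∂_2=11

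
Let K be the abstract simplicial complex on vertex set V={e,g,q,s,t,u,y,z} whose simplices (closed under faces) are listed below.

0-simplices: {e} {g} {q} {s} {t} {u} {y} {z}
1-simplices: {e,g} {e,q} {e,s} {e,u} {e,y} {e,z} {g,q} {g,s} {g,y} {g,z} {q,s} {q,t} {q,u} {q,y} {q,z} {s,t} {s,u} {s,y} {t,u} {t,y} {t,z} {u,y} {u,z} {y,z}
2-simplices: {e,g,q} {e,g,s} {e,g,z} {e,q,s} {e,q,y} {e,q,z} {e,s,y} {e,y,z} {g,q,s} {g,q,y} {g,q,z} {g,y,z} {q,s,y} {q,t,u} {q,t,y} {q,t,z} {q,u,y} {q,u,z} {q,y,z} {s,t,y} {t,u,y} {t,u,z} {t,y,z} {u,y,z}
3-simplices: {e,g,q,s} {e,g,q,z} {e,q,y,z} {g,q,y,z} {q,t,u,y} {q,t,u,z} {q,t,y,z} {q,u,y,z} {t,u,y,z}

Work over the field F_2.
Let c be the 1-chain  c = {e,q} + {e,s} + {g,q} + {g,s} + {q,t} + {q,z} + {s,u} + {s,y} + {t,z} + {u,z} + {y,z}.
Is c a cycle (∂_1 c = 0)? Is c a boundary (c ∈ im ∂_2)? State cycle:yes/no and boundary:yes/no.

n_0=8 n_1=24 n_2=24 n_3=9  [Z2]
∂1: piv[eg,eq,es,eu,ey,ez,qt] rk=7  ker:gq,gs,gy,gz,qs,qu,qy,qz,st,su,sy,tu,ty,tz,uy,uz,yz
∂2: piv[egq,egs,egz,eqs,eqy,eqz,esy,eyz,gqy,qtu,qty,qtz,quy,quz,sty] rk=15  ker:gqs,gqz,gyz,qsy,qyz,tuy,tuz,tyz,uyz
∂3: piv[egqs,egqz,eqyz,gqyz,qtuy,qtuz,qtyz,quyz] rk=8  ker:tuyz
∂1c = 0
c vs im∂2: residual ≠ 0 ⇒ not boundary

cycle:yes boundary:no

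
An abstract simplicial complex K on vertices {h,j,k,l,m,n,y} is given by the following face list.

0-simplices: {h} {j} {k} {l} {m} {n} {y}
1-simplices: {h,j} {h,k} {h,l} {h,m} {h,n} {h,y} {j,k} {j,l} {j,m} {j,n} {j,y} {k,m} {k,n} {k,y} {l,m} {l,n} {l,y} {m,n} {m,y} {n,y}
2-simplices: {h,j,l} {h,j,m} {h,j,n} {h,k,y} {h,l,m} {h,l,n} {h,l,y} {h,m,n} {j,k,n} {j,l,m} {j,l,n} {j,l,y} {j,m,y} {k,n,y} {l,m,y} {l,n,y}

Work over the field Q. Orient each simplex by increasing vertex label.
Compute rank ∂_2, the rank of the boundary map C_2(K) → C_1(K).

n_0=7 n_1=20 n_2=16  [Q]
∂1: piv[hj,hk,hl,hm,hn,hy] rk=6  ker:jk,jl,jm,jn,jy,km,kn,ky,lm,ln,ly,mn,my,ny
∂2: piv[hjl,hjm,hjn,hky,hlm,hln,hly,hmn,jkn,jly,jmy,kny,lny] rk=13  ker:jlm,jln,lmy
rk∂_2=13

rank∂_2=13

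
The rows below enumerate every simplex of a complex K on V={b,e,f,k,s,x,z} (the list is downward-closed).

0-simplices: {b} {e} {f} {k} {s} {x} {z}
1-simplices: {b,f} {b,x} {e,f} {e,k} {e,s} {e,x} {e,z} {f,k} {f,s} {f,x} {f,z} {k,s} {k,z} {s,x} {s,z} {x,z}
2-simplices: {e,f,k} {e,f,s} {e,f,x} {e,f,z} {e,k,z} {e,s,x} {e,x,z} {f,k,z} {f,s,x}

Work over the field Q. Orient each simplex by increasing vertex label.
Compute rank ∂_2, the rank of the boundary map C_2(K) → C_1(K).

n_0=7 n_1=16 n_2=9  [Q]
∂1: piv[bf,bx,ef,ek,es,ez] rk=6  ker:ex,fk,fs,fx,fz,ks,kz,sx,sz,xz
∂2: piv[efk,efs,efx,efz,ekz,esx,exz] rk=7  ker:fkz,fsx
rk∂_2=7

rank∂_2=7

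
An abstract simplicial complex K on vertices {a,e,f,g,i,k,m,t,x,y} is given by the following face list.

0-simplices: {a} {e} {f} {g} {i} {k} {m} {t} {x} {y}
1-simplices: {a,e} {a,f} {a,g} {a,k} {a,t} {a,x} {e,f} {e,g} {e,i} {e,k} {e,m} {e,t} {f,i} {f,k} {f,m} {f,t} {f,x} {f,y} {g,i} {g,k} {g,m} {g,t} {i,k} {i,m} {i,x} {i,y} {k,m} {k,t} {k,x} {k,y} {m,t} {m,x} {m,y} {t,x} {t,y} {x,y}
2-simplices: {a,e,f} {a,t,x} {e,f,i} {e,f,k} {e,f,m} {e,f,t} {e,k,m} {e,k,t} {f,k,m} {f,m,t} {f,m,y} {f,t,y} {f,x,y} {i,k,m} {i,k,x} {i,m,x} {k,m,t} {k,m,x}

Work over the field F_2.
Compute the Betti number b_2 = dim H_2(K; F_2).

n_0=10 n_1=36 n_2=18  [Z2]
∂1: piv[ae,af,ag,ak,at,ax,ei,em,fy] rk=9  ker:ef,eg,ek,et,fi,fk,fm,ft,fx,gi,gk,gm,gt,ik,im,ix,iy,km,kt,kx,ky,mt,mx,my,tx,ty,xy
∂2: piv[aef,atx,efi,efk,efm,eft,ekm,ekt,fmt,fmy,fty,fxy,ikm,ikx,imx] rk=15  ker:fkm,kmt,kmx
b_2=(18−15)−0=3

b_2=3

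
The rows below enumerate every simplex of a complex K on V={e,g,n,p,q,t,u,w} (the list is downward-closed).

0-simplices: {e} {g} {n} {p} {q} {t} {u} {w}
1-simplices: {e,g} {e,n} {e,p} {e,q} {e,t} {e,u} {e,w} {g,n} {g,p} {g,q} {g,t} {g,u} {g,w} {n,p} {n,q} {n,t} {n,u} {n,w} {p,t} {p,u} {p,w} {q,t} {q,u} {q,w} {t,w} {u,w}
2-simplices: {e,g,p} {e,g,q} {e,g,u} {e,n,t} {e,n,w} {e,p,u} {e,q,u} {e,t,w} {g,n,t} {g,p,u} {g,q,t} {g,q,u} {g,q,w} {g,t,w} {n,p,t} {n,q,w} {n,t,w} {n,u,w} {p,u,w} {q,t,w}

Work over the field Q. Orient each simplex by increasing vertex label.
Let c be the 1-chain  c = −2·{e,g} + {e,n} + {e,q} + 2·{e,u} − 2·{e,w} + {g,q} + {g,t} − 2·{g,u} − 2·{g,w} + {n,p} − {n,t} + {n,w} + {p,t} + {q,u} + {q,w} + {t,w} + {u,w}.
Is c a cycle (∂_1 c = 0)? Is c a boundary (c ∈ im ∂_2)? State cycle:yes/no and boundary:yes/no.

n_0=8 n_1=26 n_2=20  [Q]
∂1: piv[eg,en,ep,eq,et,eu,ew] rk=7  ker:gn,gp,gq,gt,gu,gw,np,nq,nt,nu,nw,pt,pu,pw,qt,qu,qw,tw,uw
∂2: piv[egp,egq,egu,ent,enw,epu,equ,etw,gnt,gqt,gqw,gtw,npt,nqw,nuw,puw] rk=16  ker:gpu,gqu,ntw,qtw
∂1c = 0
c vs im∂2: residual ≠ 0 ⇒ not boundary

cycle:yes boundary:no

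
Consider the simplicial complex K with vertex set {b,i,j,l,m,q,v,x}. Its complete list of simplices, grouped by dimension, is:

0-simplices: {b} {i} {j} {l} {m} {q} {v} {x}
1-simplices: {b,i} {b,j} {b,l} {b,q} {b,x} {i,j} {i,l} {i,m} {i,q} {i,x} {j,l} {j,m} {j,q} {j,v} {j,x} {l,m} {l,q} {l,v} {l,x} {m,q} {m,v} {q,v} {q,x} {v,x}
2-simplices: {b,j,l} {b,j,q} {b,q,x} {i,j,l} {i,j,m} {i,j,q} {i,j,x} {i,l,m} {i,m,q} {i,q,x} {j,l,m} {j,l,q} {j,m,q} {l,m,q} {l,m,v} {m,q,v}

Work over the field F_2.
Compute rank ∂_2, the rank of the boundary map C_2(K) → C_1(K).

rank∂_2=13

n_0=8 n_1=24 n_2=16  [Z2]
∂1: piv[bi,bj,bl,bq,bx,im,jv] rk=7  ker:ij,il,iq,ix,jl,jm,jq,jx,lm,lq,lv,lx,mq,mv,qv,qx,vx
∂2: piv[bjl,bjq,bqx,ijl,ijm,ijq,ijx,ilm,imq,iqx,jlq,lmv,mqv] rk=13  ker:jlm,jmq,lmq
rk∂_2=13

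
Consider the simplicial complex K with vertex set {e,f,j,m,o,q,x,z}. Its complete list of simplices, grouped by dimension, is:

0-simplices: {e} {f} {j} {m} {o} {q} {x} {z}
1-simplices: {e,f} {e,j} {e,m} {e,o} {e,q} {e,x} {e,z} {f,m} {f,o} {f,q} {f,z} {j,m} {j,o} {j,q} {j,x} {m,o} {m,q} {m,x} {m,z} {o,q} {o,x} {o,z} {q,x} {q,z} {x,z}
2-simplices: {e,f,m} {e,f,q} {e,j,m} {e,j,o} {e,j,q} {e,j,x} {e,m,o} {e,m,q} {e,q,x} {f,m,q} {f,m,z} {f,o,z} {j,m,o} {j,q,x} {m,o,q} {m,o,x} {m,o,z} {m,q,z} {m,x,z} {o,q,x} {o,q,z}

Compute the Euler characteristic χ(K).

n_0=8 n_1=25 n_2=21
χ=+8−25+21=4

χ(K)=4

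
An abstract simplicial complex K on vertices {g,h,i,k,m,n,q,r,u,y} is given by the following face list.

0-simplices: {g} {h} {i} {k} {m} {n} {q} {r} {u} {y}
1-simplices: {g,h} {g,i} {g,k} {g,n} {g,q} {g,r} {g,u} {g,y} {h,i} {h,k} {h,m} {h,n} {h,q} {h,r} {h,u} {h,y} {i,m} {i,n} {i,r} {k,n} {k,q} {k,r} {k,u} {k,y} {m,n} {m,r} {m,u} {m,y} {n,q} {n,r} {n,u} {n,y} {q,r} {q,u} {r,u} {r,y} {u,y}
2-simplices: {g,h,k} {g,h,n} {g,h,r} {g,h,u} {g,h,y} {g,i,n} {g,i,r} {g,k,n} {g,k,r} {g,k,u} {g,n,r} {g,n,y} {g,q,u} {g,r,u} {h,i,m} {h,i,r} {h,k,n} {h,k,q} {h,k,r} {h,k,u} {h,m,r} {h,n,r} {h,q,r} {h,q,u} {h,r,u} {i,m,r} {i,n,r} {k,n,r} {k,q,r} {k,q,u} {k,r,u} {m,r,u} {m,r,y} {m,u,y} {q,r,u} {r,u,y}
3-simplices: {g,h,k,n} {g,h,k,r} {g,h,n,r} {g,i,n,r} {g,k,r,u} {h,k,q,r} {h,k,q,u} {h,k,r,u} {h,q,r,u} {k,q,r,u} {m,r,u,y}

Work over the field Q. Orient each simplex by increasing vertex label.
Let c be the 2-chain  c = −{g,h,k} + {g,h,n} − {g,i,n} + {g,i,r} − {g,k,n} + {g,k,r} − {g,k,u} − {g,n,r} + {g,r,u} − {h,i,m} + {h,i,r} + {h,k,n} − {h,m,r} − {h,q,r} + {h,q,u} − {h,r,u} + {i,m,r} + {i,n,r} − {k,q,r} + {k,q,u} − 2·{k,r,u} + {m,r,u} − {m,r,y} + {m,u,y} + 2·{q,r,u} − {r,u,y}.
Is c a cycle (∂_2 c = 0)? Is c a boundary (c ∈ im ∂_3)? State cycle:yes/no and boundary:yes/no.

cycle:yes boundary:no

n_0=10 n_1=37 n_2=36 n_3=11  [Q]
∂1: piv[gh,gi,gk,gn,gq,gr,gu,gy,hm] rk=9  ker:hi,hk,hn,hq,hr,hu,hy,im,in,ir,kn,kq,kr,ku,ky,mn,mr,mu,my,nq,nr,nu,ny,qr,qu,ru,ry,uy
∂2: piv[ghk,ghn,ghr,ghu,ghy,gin,gir,gkn,gkr,gku,gnr,gny,gqu,gru,him,hir,hkq,hmr,hqr,hqu,mru,mry,muy] rk=23  ker:hkn,hkr,hku,hnr,hru,imr,inr,knr,kqr,kqu,kru,qru,ruy
∂3: piv[ghkn,ghkr,ghnr,ginr,gkru,hkqr,hkqu,hkru,hqru,mruy] rk=10  ker:kqru
∂2c = 0
c vs im∂3: residual ≠ 0 ⇒ not boundary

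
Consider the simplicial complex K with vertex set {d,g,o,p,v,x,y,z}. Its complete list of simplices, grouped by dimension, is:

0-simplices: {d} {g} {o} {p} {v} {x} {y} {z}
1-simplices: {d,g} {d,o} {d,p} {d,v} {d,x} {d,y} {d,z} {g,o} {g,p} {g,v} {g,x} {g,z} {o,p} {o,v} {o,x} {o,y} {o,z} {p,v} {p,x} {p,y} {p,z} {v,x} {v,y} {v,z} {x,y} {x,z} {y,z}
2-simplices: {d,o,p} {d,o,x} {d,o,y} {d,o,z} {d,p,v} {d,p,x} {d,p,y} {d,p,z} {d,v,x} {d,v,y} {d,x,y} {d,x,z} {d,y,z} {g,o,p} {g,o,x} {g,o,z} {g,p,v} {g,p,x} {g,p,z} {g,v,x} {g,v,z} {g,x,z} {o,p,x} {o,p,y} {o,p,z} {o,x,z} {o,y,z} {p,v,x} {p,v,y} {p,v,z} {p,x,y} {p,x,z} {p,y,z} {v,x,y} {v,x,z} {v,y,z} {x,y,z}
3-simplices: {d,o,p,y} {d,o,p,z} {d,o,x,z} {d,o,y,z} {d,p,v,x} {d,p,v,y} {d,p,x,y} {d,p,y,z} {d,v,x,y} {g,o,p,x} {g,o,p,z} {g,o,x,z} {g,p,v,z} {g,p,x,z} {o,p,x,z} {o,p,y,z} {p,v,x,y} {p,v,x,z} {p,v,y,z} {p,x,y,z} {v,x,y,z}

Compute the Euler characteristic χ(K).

χ(K)=-3

n_0=8 n_1=27 n_2=37 n_3=21
χ=+8−27+37−21=-3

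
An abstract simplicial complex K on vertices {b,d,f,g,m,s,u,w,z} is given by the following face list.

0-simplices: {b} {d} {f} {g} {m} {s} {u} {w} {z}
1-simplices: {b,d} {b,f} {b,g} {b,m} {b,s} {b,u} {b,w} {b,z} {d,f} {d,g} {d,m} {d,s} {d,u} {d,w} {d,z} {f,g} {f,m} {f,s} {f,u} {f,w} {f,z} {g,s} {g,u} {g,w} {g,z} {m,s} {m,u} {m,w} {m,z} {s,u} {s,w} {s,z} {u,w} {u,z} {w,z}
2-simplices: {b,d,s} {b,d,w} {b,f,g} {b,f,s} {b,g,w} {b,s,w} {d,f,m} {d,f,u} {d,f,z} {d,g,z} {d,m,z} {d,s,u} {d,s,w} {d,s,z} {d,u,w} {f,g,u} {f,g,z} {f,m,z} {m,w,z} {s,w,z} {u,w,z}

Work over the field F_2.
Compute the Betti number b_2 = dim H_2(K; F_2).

n_0=9 n_1=35 n_2=21  [Z2]
∂1: piv[bd,bf,bg,bm,bs,bu,bw,bz] rk=8  ker:df,dg,dm,ds,du,dw,dz,fg,fm,fs,fu,fw,fz,gs,gu,gw,gz,ms,mu,mw,mz,su,sw,sz,uw,uz,wz
∂2: piv[bds,bdw,bfg,bfs,bgw,bsw,dfm,dfu,dfz,dgz,dmz,dsu,dsz,duw,fgu,fgz,mwz,swz,uwz] rk=19  ker:dsw,fmz
b_2=(21−19)−0=2

b_2=2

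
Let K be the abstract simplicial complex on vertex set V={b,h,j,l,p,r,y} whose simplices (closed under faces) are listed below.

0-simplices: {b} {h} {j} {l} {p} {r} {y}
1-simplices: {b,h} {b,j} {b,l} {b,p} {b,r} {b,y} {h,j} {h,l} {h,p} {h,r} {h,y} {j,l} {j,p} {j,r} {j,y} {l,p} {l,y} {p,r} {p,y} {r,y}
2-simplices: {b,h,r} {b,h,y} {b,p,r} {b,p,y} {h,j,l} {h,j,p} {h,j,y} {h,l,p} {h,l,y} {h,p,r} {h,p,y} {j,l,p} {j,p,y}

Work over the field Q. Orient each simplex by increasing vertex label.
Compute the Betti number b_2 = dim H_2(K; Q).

b_2=3

n_0=7 n_1=20 n_2=13  [Q]
∂1: piv[bh,bj,bl,bp,br,by] rk=6  ker:hj,hl,hp,hr,hy,jl,jp,jr,jy,lp,ly,pr,py,ry
∂2: piv[bhr,bhy,bpr,bpy,hjl,hjp,hjy,hlp,hly,hpr] rk=10  ker:hpy,jlp,jpy
b_2=(13−10)−0=3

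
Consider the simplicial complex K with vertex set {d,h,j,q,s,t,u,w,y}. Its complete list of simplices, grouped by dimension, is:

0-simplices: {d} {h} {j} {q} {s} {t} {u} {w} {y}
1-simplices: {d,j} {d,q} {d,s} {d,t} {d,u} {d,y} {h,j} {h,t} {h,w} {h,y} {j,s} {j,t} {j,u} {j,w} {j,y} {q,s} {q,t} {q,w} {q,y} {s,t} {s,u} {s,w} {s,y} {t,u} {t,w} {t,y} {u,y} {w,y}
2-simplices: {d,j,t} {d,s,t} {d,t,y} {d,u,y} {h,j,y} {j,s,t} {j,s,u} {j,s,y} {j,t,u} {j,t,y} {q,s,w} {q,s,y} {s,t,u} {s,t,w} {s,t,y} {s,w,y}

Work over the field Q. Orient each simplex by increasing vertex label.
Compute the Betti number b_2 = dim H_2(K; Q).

n_0=9 n_1=28 n_2=16  [Q]
∂1: piv[dj,dq,ds,dt,du,dy,hj,hw] rk=8  ker:ht,hy,js,jt,ju,jw,jy,qs,qt,qw,qy,st,su,sw,sy,tu,tw,ty,uy,wy
∂2: piv[djt,dst,dty,duy,hjy,jst,jsu,jsy,jtu,jty,qsw,qsy,stw,swy] rk=14  ker:stu,sty
b_2=(16−14)−0=2

b_2=2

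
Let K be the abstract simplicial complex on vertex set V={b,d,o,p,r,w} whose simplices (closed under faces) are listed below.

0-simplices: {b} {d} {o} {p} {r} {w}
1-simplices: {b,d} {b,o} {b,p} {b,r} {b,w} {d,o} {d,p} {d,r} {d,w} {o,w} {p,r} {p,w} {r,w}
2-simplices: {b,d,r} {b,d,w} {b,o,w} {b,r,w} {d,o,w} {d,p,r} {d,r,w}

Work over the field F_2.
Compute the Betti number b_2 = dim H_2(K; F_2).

n_0=6 n_1=13 n_2=7  [Z2]
∂1: piv[bd,bo,bp,br,bw] rk=5  ker:do,dp,dr,dw,ow,pr,pw,rw
∂2: piv[bdr,bdw,bow,brw,dow,dpr] rk=6  ker:drw
b_2=(7−6)−0=1

b_2=1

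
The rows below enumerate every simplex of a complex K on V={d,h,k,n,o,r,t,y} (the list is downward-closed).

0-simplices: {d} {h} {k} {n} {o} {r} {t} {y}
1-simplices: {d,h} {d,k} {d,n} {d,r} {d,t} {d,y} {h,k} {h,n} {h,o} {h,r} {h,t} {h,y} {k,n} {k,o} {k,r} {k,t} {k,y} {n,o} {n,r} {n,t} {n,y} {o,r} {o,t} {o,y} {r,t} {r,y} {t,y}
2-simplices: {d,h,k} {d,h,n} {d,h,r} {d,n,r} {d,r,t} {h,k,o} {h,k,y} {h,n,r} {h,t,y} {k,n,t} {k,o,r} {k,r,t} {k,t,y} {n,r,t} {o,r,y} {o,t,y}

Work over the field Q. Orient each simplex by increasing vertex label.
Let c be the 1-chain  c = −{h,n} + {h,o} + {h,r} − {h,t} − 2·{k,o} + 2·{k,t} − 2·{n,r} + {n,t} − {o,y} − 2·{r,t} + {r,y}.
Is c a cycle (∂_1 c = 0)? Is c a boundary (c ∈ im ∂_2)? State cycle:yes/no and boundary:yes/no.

cycle:yes boundary:yes

n_0=8 n_1=27 n_2=16  [Q]
∂1: piv[dh,dk,dn,dr,dt,dy,ho] rk=7  ker:hk,hn,hr,ht,hy,kn,ko,kr,kt,ky,no,nr,nt,ny,or,ot,oy,rt,ry,ty
∂2: piv[dhk,dhn,dhr,dnr,drt,hko,hky,hty,knt,kor,krt,kty,nrt,ory,oty] rk=15  ker:hnr
∂1c = 0
c vs im∂2: reduces to 0 ⇒ boundary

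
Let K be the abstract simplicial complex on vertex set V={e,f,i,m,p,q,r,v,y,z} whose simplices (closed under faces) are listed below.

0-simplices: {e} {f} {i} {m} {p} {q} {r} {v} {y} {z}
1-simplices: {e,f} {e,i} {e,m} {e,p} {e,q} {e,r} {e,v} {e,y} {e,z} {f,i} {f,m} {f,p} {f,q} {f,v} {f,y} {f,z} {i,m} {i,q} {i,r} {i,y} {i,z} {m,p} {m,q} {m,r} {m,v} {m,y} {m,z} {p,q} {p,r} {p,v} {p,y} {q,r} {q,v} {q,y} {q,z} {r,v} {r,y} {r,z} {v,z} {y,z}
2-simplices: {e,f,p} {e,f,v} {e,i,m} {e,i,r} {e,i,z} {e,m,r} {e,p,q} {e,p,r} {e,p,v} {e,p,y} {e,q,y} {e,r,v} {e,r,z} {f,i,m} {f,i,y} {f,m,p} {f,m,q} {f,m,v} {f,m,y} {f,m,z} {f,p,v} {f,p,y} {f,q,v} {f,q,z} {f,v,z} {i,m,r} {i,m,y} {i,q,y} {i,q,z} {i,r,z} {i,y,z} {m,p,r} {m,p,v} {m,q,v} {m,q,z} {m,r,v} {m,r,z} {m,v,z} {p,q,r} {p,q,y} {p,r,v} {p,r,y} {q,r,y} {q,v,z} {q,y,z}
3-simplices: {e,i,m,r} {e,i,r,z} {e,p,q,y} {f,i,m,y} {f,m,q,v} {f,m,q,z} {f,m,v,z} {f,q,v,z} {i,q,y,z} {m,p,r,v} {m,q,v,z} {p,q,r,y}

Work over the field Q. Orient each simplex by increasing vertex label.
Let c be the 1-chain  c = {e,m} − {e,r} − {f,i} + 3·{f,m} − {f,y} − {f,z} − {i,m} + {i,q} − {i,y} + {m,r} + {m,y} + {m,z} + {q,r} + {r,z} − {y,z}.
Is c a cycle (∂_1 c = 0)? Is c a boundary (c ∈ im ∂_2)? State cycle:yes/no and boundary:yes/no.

n_0=10 n_1=40 n_2=45 n_3=12  [Q]
∂1: piv[ef,ei,em,ep,eq,er,ev,ey,ez] rk=9  ker:fi,fm,fp,fq,fv,fy,fz,im,iq,ir,iy,iz,mp,mq,mr,mv,my,mz,pq,pr,pv,py,qr,qv,qy,qz,rv,ry,rz,vz,yz
∂2: piv[efp,efv,eim,eir,eiz,emr,epq,epr,epv,epy,eqy,erv,erz,fim,fiy,fmp,fmq,fmv,fmy,fmz,fpy,fqv,fqz,fvz,iqy,iqz,iyz,mpr,mrz,pqr,pry] rk=31  ker:fpv,imr,imy,irz,mpv,mqv,mqz,mrv,mvz,pqy,prv,qry,qvz,qyz
∂3: piv[eimr,eirz,epqy,fimy,fmqv,fmqz,fmvz,fqvz,iqyz,mprv,pqry] rk=11  ker:mqvz
∂1c = 0
c vs im∂2: reduces to 0 ⇒ boundary

cycle:yes boundary:yes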